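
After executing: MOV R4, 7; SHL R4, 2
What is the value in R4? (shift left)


Register state trace:
  MOV R4, 7  → R4 = 7
  SHL R4, 2  → R4 = 7 << 2 = 7 * 2^2 = 28
Final: R4 = 28

28


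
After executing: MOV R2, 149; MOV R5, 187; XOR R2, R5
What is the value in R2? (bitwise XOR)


Register state trace:
  MOV R2, 149  → R2 = 149 (0b10010101)
  MOV R5, 187  → R5 = 187 (0b10111011)
  XOR R2, R5  → R2 = 149 XOR 187 = 46 (0b00101110)
Final: R2 = 46

46


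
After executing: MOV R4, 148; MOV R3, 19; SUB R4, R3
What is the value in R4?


Register state trace:
  MOV R4, 148  → R4 = 148
  MOV R3, 19  → R3 = 19
  SUB R4, R3  → R4 = 148 - 19 = 129
Final: R4 = 129

129


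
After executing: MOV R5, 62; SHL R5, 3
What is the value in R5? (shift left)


Register state trace:
  MOV R5, 62  → R5 = 62
  SHL R5, 3  → R5 = 62 << 3 = 62 * 2^3 = 496
Final: R5 = 496

496


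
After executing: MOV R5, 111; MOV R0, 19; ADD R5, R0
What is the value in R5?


Register state trace:
  MOV R5, 111  → R5 = 111
  MOV R0, 19  → R0 = 19
  ADD R5, R0  → R5 = 111 + 19 = 130
Final: R5 = 130

130


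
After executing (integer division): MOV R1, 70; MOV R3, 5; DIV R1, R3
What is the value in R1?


Register state trace:
  MOV R1, 70  → R1 = 70
  MOV R3, 5  → R3 = 5
  DIV R1, R3  → R1 = 70 // 5 = 14
Final: R1 = 14

14


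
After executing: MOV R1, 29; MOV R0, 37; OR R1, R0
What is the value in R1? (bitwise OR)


Register state trace:
  MOV R1, 29  → R1 = 29 (0b00011101)
  MOV R0, 37  → R0 = 37 (0b00100101)
  OR R1, R0   → R1 = 29 OR 37 = 61 (0b00111101)
Final: R1 = 61

61


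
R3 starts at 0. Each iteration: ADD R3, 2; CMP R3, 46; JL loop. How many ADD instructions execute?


Loop trace (R3 starts at 0, target 46, step 2):
  ADD #1: R3 = 0 + 2 = 2  → 2 < 46, loop
  ADD #2: R3 = 2 + 2 = 4  → 4 < 46, loop
  ADD #3: R3 = 4 + 2 = 6  → 6 < 46, loop
  ADD #4: R3 = 6 + 2 = 8  → 8 < 46, loop
  ADD #5: R3 = 8 + 2 = 10  → 10 < 46, loop
  ADD #6: R3 = 10 + 2 = 12  → 12 < 46, loop
  ADD #7: R3 = 12 + 2 = 14  → 14 < 46, loop
  ADD #8: R3 = 14 + 2 = 16  → 16 < 46, loop
  ADD #9: R3 = 16 + 2 = 18  → 18 < 46, loop
  ADD #10: R3 = 18 + 2 = 20  → 20 < 46, loop
  ADD #11: R3 = 20 + 2 = 22  → 22 < 46, loop
  ADD #12: R3 = 22 + 2 = 24  → 24 < 46, loop
  ADD #13: R3 = 24 + 2 = 26  → 26 < 46, loop
  ADD #14: R3 = 26 + 2 = 28  → 28 < 46, loop
  ADD #15: R3 = 28 + 2 = 30  → 30 < 46, loop
  ADD #16: R3 = 30 + 2 = 32  → 32 < 46, loop
  ADD #17: R3 = 32 + 2 = 34  → 34 < 46, loop
  ADD #18: R3 = 34 + 2 = 36  → 36 < 46, loop
  ADD #19: R3 = 36 + 2 = 38  → 38 < 46, loop
  ADD #20: R3 = 38 + 2 = 40  → 40 < 46, loop
  ADD #21: R3 = 40 + 2 = 42  → 42 < 46, loop
  ADD #22: R3 = 42 + 2 = 44  → 44 < 46, loop
  ADD #23: R3 = 44 + 2 = 46  → 46 >= 46, exit
Total ADD instructions: 23

23


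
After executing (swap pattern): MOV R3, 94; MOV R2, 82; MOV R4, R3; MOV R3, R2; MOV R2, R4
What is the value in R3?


Register state trace (swap pattern):
  MOV R3, 94  → R3 = 94
  MOV R2, 82  → R2 = 82
  MOV R4, R3  → R4 = 94  (save R3)
  MOV R3, R2  → R3 = 82  (R3 gets R2's value)
  MOV R2, R4  → R2 = 94  (R2 gets saved value)
Final: R3 = 82

82


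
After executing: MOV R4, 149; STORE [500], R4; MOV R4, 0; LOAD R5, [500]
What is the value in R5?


Register and memory trace:
  MOV R4, 149  → R4 = 149
  STORE [500], R4  → mem[500] = 149
  MOV R4, 0  → R4 = 0
  LOAD R5, [500]  → R5 = mem[500] = 149
Final: R5 = 149

149


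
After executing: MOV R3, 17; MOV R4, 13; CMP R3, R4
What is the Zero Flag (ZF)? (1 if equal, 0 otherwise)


Register state trace:
  MOV R3, 17  → R3 = 17
  MOV R4, 13  → R4 = 13
  CMP R3, R4  → computes 17 - 13 = 4
  Result is nonzero, so values are not equal
ZF = 0

0


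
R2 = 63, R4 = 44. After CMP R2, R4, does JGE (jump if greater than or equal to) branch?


Trace:
  R2 = 63, R4 = 44
  CMP R2, R4  → compares 63 vs 44
  JGE checks: is 63 greater than or equal to 44?
  63 > 44, so condition is true
Branch taken: Yes

Yes


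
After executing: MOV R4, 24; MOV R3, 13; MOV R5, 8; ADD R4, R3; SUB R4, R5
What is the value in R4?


Register state trace:
  MOV R4, 24  → R4 = 24
  MOV R3, 13  → R3 = 13
  MOV R5, 8  → R5 = 8
  ADD R4, R3  → R4 = 24 + 13 = 37
  SUB R4, R5  → R4 = 37 - 8 = 29
Final: R4 = 29

29


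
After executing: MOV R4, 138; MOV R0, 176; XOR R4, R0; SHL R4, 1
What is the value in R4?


Register state trace:
  MOV R4, 138  → R4 = 138 (0b10001010)
  MOV R0, 176  → R0 = 176 (0b10110000)
  XOR R4, R0  → R4 = 138 XOR 176 = 58 (0b00111010)
  SHL R4, 1  → R4 = 58 << 1 = 116
Final: R4 = 116

116


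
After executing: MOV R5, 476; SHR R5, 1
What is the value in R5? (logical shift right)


Register state trace:
  MOV R5, 476  → R5 = 476
  SHR R5, 1  → R5 = 476 >> 1 = 476 // 2^1 = 238
Final: R5 = 238

238


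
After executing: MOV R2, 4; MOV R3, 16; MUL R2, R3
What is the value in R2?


Register state trace:
  MOV R2, 4  → R2 = 4
  MOV R3, 16  → R3 = 16
  MUL R2, R3  → R2 = 4 * 16 = 64
Final: R2 = 64

64


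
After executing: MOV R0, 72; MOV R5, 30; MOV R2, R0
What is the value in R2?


Register state trace:
  MOV R0, 72  → R0 = 72
  MOV R5, 30  → R5 = 30
  MOV R2, R0  → R2 = 72
Final: R2 = 72

72


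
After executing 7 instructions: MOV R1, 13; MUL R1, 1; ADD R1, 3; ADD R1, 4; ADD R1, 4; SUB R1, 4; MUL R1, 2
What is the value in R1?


Register state trace:
  MOV R1, 13  → R1 = 13
  MUL R1, 1  → R1 = 13 * 1 = 13
  ADD R1, 3  → R1 = 13 + 3 = 16
  ADD R1, 4  → R1 = 16 + 4 = 20
  ADD R1, 4  → R1 = 20 + 4 = 24
  SUB R1, 4  → R1 = 24 - 4 = 20
  MUL R1, 2  → R1 = 20 * 2 = 40
Final: R1 = 40

40


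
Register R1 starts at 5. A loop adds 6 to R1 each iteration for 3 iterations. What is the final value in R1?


Starting value: R1 = 5
  Iter 1: R1 = 5 + 6 = 11
  Iter 2: R1 = 11 + 6 = 17
  Iter 3: R1 = 17 + 6 = 23
Final: R1 = 23

23


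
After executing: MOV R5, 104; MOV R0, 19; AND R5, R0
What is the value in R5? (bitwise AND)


Register state trace:
  MOV R5, 104  → R5 = 104 (0b01101000)
  MOV R0, 19  → R0 = 19 (0b00010011)
  AND R5, R0  → R5 = 104 AND 19 = 0 (0b00000000)
Final: R5 = 0

0


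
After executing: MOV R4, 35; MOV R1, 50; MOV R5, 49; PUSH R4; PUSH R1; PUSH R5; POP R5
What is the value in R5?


Stack trace (top is rightmost):
  MOV R4, 35  → R4 = 35
  MOV R1, 50  → R1 = 50
  MOV R5, 49  → R5 = 49
  PUSH R4  → stack: [35]
  PUSH R1  → stack: [35, 50]
  PUSH R5  → stack: [35, 50, 49]
  POP R5  → R5 = 49, stack: [35, 50]
Final: R5 = 49

49


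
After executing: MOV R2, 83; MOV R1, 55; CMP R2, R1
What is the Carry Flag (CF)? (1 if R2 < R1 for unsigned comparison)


Register state trace:
  MOV R2, 83  → R2 = 83
  MOV R1, 55  → R1 = 55
  CMP R2, R1  → unsigned 83 - 55: no borrow
  83 >= 55, so CF = 0
CF = 0

0


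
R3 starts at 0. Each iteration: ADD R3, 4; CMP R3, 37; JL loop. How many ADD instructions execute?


Loop trace (R3 starts at 0, target 37, step 4):
  ADD #1: R3 = 0 + 4 = 4  → 4 < 37, loop
  ADD #2: R3 = 4 + 4 = 8  → 8 < 37, loop
  ADD #3: R3 = 8 + 4 = 12  → 12 < 37, loop
  ADD #4: R3 = 12 + 4 = 16  → 16 < 37, loop
  ADD #5: R3 = 16 + 4 = 20  → 20 < 37, loop
  ADD #6: R3 = 20 + 4 = 24  → 24 < 37, loop
  ADD #7: R3 = 24 + 4 = 28  → 28 < 37, loop
  ADD #8: R3 = 28 + 4 = 32  → 32 < 37, loop
  ADD #9: R3 = 32 + 4 = 36  → 36 < 37, loop
  ADD #10: R3 = 36 + 4 = 40  → 40 >= 37, exit
Total ADD instructions: 10

10


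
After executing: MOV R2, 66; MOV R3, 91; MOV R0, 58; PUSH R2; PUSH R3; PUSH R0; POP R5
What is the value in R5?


Stack trace (top is rightmost):
  MOV R2, 66  → R2 = 66
  MOV R3, 91  → R3 = 91
  MOV R0, 58  → R0 = 58
  PUSH R2  → stack: [66]
  PUSH R3  → stack: [66, 91]
  PUSH R0  → stack: [66, 91, 58]
  POP R5  → R5 = 58, stack: [66, 91]
Final: R5 = 58

58


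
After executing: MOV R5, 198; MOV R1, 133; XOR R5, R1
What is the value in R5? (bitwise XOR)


Register state trace:
  MOV R5, 198  → R5 = 198 (0b11000110)
  MOV R1, 133  → R1 = 133 (0b10000101)
  XOR R5, R1  → R5 = 198 XOR 133 = 67 (0b01000011)
Final: R5 = 67

67


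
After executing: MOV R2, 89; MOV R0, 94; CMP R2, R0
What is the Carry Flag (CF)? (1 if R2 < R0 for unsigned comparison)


Register state trace:
  MOV R2, 89  → R2 = 89
  MOV R0, 94  → R0 = 94
  CMP R2, R0  → unsigned 89 - 94: borrow occurs
  89 < 94, so CF = 1
CF = 1

1


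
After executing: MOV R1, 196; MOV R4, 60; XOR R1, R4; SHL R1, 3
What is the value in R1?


Register state trace:
  MOV R1, 196  → R1 = 196 (0b11000100)
  MOV R4, 60  → R4 = 60 (0b00111100)
  XOR R1, R4  → R1 = 196 XOR 60 = 248 (0b11111000)
  SHL R1, 3  → R1 = 248 << 3 = 1984
Final: R1 = 1984

1984


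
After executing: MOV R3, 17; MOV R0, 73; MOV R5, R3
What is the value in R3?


Register state trace:
  MOV R3, 17  → R3 = 17
  MOV R0, 73  → R0 = 73
  MOV R5, R3  → R5 = 17
Final: R3 = 17

17


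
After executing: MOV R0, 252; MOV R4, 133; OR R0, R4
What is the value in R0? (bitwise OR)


Register state trace:
  MOV R0, 252  → R0 = 252 (0b11111100)
  MOV R4, 133  → R4 = 133 (0b10000101)
  OR R0, R4   → R0 = 252 OR 133 = 253 (0b11111101)
Final: R0 = 253

253


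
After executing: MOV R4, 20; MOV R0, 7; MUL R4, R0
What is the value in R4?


Register state trace:
  MOV R4, 20  → R4 = 20
  MOV R0, 7  → R0 = 7
  MUL R4, R0  → R4 = 20 * 7 = 140
Final: R4 = 140

140


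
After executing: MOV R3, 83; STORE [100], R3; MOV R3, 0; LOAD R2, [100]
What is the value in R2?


Register and memory trace:
  MOV R3, 83  → R3 = 83
  STORE [100], R3  → mem[100] = 83
  MOV R3, 0  → R3 = 0
  LOAD R2, [100]  → R2 = mem[100] = 83
Final: R2 = 83

83


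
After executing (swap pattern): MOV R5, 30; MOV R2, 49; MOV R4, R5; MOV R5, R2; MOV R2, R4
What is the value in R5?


Register state trace (swap pattern):
  MOV R5, 30  → R5 = 30
  MOV R2, 49  → R2 = 49
  MOV R4, R5  → R4 = 30  (save R5)
  MOV R5, R2  → R5 = 49  (R5 gets R2's value)
  MOV R2, R4  → R2 = 30  (R2 gets saved value)
Final: R5 = 49

49


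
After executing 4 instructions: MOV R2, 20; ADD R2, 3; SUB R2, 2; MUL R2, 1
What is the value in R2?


Register state trace:
  MOV R2, 20  → R2 = 20
  ADD R2, 3  → R2 = 20 + 3 = 23
  SUB R2, 2  → R2 = 23 - 2 = 21
  MUL R2, 1  → R2 = 21 * 1 = 21
Final: R2 = 21

21


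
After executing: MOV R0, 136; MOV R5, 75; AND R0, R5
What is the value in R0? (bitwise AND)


Register state trace:
  MOV R0, 136  → R0 = 136 (0b10001000)
  MOV R5, 75  → R5 = 75 (0b01001011)
  AND R0, R5  → R0 = 136 AND 75 = 8 (0b00001000)
Final: R0 = 8

8


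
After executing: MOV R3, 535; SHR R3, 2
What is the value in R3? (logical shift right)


Register state trace:
  MOV R3, 535  → R3 = 535
  SHR R3, 2  → R3 = 535 >> 2 = 535 // 2^2 = 133
Final: R3 = 133

133


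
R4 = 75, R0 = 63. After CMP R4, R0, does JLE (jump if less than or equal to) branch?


Trace:
  R4 = 75, R0 = 63
  CMP R4, R0  → compares 75 vs 63
  JLE checks: is 75 less than or equal to 63?
  75 > 63, so condition is false
Branch taken: No

No


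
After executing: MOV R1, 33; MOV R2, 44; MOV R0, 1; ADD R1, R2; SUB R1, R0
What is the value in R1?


Register state trace:
  MOV R1, 33  → R1 = 33
  MOV R2, 44  → R2 = 44
  MOV R0, 1  → R0 = 1
  ADD R1, R2  → R1 = 33 + 44 = 77
  SUB R1, R0  → R1 = 77 - 1 = 76
Final: R1 = 76

76


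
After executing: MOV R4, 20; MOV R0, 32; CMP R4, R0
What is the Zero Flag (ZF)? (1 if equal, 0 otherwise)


Register state trace:
  MOV R4, 20  → R4 = 20
  MOV R0, 32  → R0 = 32
  CMP R4, R0  → computes 20 - 32 = -12
  Result is nonzero, so values are not equal
ZF = 0

0


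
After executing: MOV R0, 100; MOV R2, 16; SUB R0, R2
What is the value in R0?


Register state trace:
  MOV R0, 100  → R0 = 100
  MOV R2, 16  → R2 = 16
  SUB R0, R2  → R0 = 100 - 16 = 84
Final: R0 = 84

84


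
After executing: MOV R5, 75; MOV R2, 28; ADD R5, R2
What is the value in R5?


Register state trace:
  MOV R5, 75  → R5 = 75
  MOV R2, 28  → R2 = 28
  ADD R5, R2  → R5 = 75 + 28 = 103
Final: R5 = 103

103


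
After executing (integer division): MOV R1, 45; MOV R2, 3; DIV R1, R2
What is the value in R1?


Register state trace:
  MOV R1, 45  → R1 = 45
  MOV R2, 3  → R2 = 3
  DIV R1, R2  → R1 = 45 // 3 = 15
Final: R1 = 15

15


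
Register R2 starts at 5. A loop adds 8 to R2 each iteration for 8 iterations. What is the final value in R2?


Starting value: R2 = 5
  Iter 1: R2 = 5 + 8 = 13
  Iter 2: R2 = 13 + 8 = 21
  Iter 3: R2 = 21 + 8 = 29
  Iter 4: R2 = 29 + 8 = 37
  Iter 5: R2 = 37 + 8 = 45
  Iter 6: R2 = 45 + 8 = 53
  Iter 7: R2 = 53 + 8 = 61
  Iter 8: R2 = 61 + 8 = 69
Final: R2 = 69

69


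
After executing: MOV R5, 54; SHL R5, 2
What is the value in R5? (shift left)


Register state trace:
  MOV R5, 54  → R5 = 54
  SHL R5, 2  → R5 = 54 << 2 = 54 * 2^2 = 216
Final: R5 = 216

216


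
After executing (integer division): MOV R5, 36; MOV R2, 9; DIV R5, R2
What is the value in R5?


Register state trace:
  MOV R5, 36  → R5 = 36
  MOV R2, 9  → R2 = 9
  DIV R5, R2  → R5 = 36 // 9 = 4
Final: R5 = 4

4


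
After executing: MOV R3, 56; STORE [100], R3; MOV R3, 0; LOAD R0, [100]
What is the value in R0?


Register and memory trace:
  MOV R3, 56  → R3 = 56
  STORE [100], R3  → mem[100] = 56
  MOV R3, 0  → R3 = 0
  LOAD R0, [100]  → R0 = mem[100] = 56
Final: R0 = 56

56


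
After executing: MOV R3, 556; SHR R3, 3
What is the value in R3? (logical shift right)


Register state trace:
  MOV R3, 556  → R3 = 556
  SHR R3, 3  → R3 = 556 >> 3 = 556 // 2^3 = 69
Final: R3 = 69

69


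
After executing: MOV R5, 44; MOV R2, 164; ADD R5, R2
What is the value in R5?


Register state trace:
  MOV R5, 44  → R5 = 44
  MOV R2, 164  → R2 = 164
  ADD R5, R2  → R5 = 44 + 164 = 208
Final: R5 = 208

208


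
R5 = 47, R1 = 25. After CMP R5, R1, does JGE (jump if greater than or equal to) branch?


Trace:
  R5 = 47, R1 = 25
  CMP R5, R1  → compares 47 vs 25
  JGE checks: is 47 greater than or equal to 25?
  47 > 25, so condition is true
Branch taken: Yes

Yes


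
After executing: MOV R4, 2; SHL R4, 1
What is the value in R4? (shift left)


Register state trace:
  MOV R4, 2  → R4 = 2
  SHL R4, 1  → R4 = 2 << 1 = 2 * 2^1 = 4
Final: R4 = 4

4


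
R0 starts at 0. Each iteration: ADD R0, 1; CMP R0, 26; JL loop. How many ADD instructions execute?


Loop trace (R0 starts at 0, target 26, step 1):
  ADD #1: R0 = 0 + 1 = 1  → 1 < 26, loop
  ADD #2: R0 = 1 + 1 = 2  → 2 < 26, loop
  ADD #3: R0 = 2 + 1 = 3  → 3 < 26, loop
  ADD #4: R0 = 3 + 1 = 4  → 4 < 26, loop
  ADD #5: R0 = 4 + 1 = 5  → 5 < 26, loop
  ADD #6: R0 = 5 + 1 = 6  → 6 < 26, loop
  ADD #7: R0 = 6 + 1 = 7  → 7 < 26, loop
  ADD #8: R0 = 7 + 1 = 8  → 8 < 26, loop
  ADD #9: R0 = 8 + 1 = 9  → 9 < 26, loop
  ADD #10: R0 = 9 + 1 = 10  → 10 < 26, loop
  ADD #11: R0 = 10 + 1 = 11  → 11 < 26, loop
  ADD #12: R0 = 11 + 1 = 12  → 12 < 26, loop
  ADD #13: R0 = 12 + 1 = 13  → 13 < 26, loop
  ADD #14: R0 = 13 + 1 = 14  → 14 < 26, loop
  ADD #15: R0 = 14 + 1 = 15  → 15 < 26, loop
  ADD #16: R0 = 15 + 1 = 16  → 16 < 26, loop
  ADD #17: R0 = 16 + 1 = 17  → 17 < 26, loop
  ADD #18: R0 = 17 + 1 = 18  → 18 < 26, loop
  ADD #19: R0 = 18 + 1 = 19  → 19 < 26, loop
  ADD #20: R0 = 19 + 1 = 20  → 20 < 26, loop
  ADD #21: R0 = 20 + 1 = 21  → 21 < 26, loop
  ADD #22: R0 = 21 + 1 = 22  → 22 < 26, loop
  ADD #23: R0 = 22 + 1 = 23  → 23 < 26, loop
  ADD #24: R0 = 23 + 1 = 24  → 24 < 26, loop
  ADD #25: R0 = 24 + 1 = 25  → 25 < 26, loop
  ADD #26: R0 = 25 + 1 = 26  → 26 >= 26, exit
Total ADD instructions: 26

26


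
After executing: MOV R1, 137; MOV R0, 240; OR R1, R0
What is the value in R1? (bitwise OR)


Register state trace:
  MOV R1, 137  → R1 = 137 (0b10001001)
  MOV R0, 240  → R0 = 240 (0b11110000)
  OR R1, R0   → R1 = 137 OR 240 = 249 (0b11111001)
Final: R1 = 249

249


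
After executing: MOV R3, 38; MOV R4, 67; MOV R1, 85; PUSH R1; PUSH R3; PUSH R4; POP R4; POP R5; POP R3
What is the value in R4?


Stack trace (top is rightmost):
  MOV R3, 38  → R3 = 38
  MOV R4, 67  → R4 = 67
  MOV R1, 85  → R1 = 85
  PUSH R1  → stack: [85]
  PUSH R3  → stack: [85, 38]
  PUSH R4  → stack: [85, 38, 67]
  POP R4  → R4 = 67, stack: [85, 38]
  POP R5  → R5 = 38, stack: [85]
  POP R3  → R3 = 85, stack: []
Final: R4 = 67

67


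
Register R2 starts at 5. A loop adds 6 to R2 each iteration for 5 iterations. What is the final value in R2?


Starting value: R2 = 5
  Iter 1: R2 = 5 + 6 = 11
  Iter 2: R2 = 11 + 6 = 17
  Iter 3: R2 = 17 + 6 = 23
  Iter 4: R2 = 23 + 6 = 29
  Iter 5: R2 = 29 + 6 = 35
Final: R2 = 35

35


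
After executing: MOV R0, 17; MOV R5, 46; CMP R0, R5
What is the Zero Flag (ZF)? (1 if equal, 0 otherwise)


Register state trace:
  MOV R0, 17  → R0 = 17
  MOV R5, 46  → R5 = 46
  CMP R0, R5  → computes 17 - 46 = -29
  Result is nonzero, so values are not equal
ZF = 0

0


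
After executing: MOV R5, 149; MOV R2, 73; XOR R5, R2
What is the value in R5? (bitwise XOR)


Register state trace:
  MOV R5, 149  → R5 = 149 (0b10010101)
  MOV R2, 73  → R2 = 73 (0b01001001)
  XOR R5, R2  → R5 = 149 XOR 73 = 220 (0b11011100)
Final: R5 = 220

220


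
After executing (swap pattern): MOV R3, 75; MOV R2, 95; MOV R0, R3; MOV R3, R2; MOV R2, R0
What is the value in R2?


Register state trace (swap pattern):
  MOV R3, 75  → R3 = 75
  MOV R2, 95  → R2 = 95
  MOV R0, R3  → R0 = 75  (save R3)
  MOV R3, R2  → R3 = 95  (R3 gets R2's value)
  MOV R2, R0  → R2 = 75  (R2 gets saved value)
Final: R2 = 75

75


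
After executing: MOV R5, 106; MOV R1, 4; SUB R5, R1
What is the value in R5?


Register state trace:
  MOV R5, 106  → R5 = 106
  MOV R1, 4  → R1 = 4
  SUB R5, R1  → R5 = 106 - 4 = 102
Final: R5 = 102

102


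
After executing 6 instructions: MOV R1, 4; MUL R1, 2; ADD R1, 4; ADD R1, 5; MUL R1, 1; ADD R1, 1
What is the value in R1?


Register state trace:
  MOV R1, 4  → R1 = 4
  MUL R1, 2  → R1 = 4 * 2 = 8
  ADD R1, 4  → R1 = 8 + 4 = 12
  ADD R1, 5  → R1 = 12 + 5 = 17
  MUL R1, 1  → R1 = 17 * 1 = 17
  ADD R1, 1  → R1 = 17 + 1 = 18
Final: R1 = 18

18


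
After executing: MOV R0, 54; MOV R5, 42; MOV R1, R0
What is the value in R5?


Register state trace:
  MOV R0, 54  → R0 = 54
  MOV R5, 42  → R5 = 42
  MOV R1, R0  → R1 = 54
Final: R5 = 42

42


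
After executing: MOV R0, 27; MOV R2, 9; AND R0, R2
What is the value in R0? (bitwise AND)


Register state trace:
  MOV R0, 27  → R0 = 27 (0b00011011)
  MOV R2, 9  → R2 = 9 (0b00001001)
  AND R0, R2  → R0 = 27 AND 9 = 9 (0b00001001)
Final: R0 = 9

9


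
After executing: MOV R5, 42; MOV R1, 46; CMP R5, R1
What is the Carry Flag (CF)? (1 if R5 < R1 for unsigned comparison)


Register state trace:
  MOV R5, 42  → R5 = 42
  MOV R1, 46  → R1 = 46
  CMP R5, R1  → unsigned 42 - 46: borrow occurs
  42 < 46, so CF = 1
CF = 1

1


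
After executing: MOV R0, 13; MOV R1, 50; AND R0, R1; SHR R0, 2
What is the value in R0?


Register state trace:
  MOV R0, 13  → R0 = 13 (0b00001101)
  MOV R1, 50  → R1 = 50 (0b00110010)
  AND R0, R1  → R0 = 13 AND 50 = 0 (0b00000000)
  SHR R0, 2  → R0 = 0 >> 2 = 0
Final: R0 = 0

0


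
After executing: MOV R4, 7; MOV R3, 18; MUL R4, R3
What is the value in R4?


Register state trace:
  MOV R4, 7  → R4 = 7
  MOV R3, 18  → R3 = 18
  MUL R4, R3  → R4 = 7 * 18 = 126
Final: R4 = 126

126


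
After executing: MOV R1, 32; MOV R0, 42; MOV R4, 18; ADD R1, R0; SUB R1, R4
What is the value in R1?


Register state trace:
  MOV R1, 32  → R1 = 32
  MOV R0, 42  → R0 = 42
  MOV R4, 18  → R4 = 18
  ADD R1, R0  → R1 = 32 + 42 = 74
  SUB R1, R4  → R1 = 74 - 18 = 56
Final: R1 = 56

56


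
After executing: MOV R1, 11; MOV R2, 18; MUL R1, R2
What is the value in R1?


Register state trace:
  MOV R1, 11  → R1 = 11
  MOV R2, 18  → R2 = 18
  MUL R1, R2  → R1 = 11 * 18 = 198
Final: R1 = 198

198


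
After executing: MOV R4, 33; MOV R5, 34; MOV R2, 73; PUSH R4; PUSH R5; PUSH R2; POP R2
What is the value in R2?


Stack trace (top is rightmost):
  MOV R4, 33  → R4 = 33
  MOV R5, 34  → R5 = 34
  MOV R2, 73  → R2 = 73
  PUSH R4  → stack: [33]
  PUSH R5  → stack: [33, 34]
  PUSH R2  → stack: [33, 34, 73]
  POP R2  → R2 = 73, stack: [33, 34]
Final: R2 = 73

73


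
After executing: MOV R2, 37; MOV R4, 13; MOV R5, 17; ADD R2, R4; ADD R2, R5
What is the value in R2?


Register state trace:
  MOV R2, 37  → R2 = 37
  MOV R4, 13  → R4 = 13
  MOV R5, 17  → R5 = 17
  ADD R2, R4  → R2 = 37 + 13 = 50
  ADD R2, R5  → R2 = 50 + 17 = 67
Final: R2 = 67

67


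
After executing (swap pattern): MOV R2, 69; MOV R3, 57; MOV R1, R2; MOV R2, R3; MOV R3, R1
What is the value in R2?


Register state trace (swap pattern):
  MOV R2, 69  → R2 = 69
  MOV R3, 57  → R3 = 57
  MOV R1, R2  → R1 = 69  (save R2)
  MOV R2, R3  → R2 = 57  (R2 gets R3's value)
  MOV R3, R1  → R3 = 69  (R3 gets saved value)
Final: R2 = 57

57


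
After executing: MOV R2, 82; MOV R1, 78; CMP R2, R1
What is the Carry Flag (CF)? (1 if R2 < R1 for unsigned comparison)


Register state trace:
  MOV R2, 82  → R2 = 82
  MOV R1, 78  → R1 = 78
  CMP R2, R1  → unsigned 82 - 78: no borrow
  82 >= 78, so CF = 0
CF = 0

0


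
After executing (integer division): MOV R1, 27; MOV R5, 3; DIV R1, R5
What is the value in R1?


Register state trace:
  MOV R1, 27  → R1 = 27
  MOV R5, 3  → R5 = 3
  DIV R1, R5  → R1 = 27 // 3 = 9
Final: R1 = 9

9


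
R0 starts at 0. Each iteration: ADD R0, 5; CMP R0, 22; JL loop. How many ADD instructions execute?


Loop trace (R0 starts at 0, target 22, step 5):
  ADD #1: R0 = 0 + 5 = 5  → 5 < 22, loop
  ADD #2: R0 = 5 + 5 = 10  → 10 < 22, loop
  ADD #3: R0 = 10 + 5 = 15  → 15 < 22, loop
  ADD #4: R0 = 15 + 5 = 20  → 20 < 22, loop
  ADD #5: R0 = 20 + 5 = 25  → 25 >= 22, exit
Total ADD instructions: 5

5


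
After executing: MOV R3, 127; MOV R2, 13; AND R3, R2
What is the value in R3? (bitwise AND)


Register state trace:
  MOV R3, 127  → R3 = 127 (0b01111111)
  MOV R2, 13  → R2 = 13 (0b00001101)
  AND R3, R2  → R3 = 127 AND 13 = 13 (0b00001101)
Final: R3 = 13

13


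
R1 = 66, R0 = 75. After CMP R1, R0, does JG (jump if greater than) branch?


Trace:
  R1 = 66, R0 = 75
  CMP R1, R0  → compares 66 vs 75
  JG checks: is 66 greater than 75?
  66 < 75, so condition is false
Branch taken: No

No


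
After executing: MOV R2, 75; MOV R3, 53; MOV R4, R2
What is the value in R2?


Register state trace:
  MOV R2, 75  → R2 = 75
  MOV R3, 53  → R3 = 53
  MOV R4, R2  → R4 = 75
Final: R2 = 75

75


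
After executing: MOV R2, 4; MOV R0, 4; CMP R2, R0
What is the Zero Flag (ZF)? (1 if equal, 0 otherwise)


Register state trace:
  MOV R2, 4  → R2 = 4
  MOV R0, 4  → R0 = 4
  CMP R2, R0  → computes 4 - 4 = 0
  Result is zero, so values are equal
ZF = 1

1


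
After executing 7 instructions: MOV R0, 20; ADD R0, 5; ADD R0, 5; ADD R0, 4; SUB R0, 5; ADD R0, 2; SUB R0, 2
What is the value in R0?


Register state trace:
  MOV R0, 20  → R0 = 20
  ADD R0, 5  → R0 = 20 + 5 = 25
  ADD R0, 5  → R0 = 25 + 5 = 30
  ADD R0, 4  → R0 = 30 + 4 = 34
  SUB R0, 5  → R0 = 34 - 5 = 29
  ADD R0, 2  → R0 = 29 + 2 = 31
  SUB R0, 2  → R0 = 31 - 2 = 29
Final: R0 = 29

29


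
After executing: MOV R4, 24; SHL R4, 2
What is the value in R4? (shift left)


Register state trace:
  MOV R4, 24  → R4 = 24
  SHL R4, 2  → R4 = 24 << 2 = 24 * 2^2 = 96
Final: R4 = 96

96


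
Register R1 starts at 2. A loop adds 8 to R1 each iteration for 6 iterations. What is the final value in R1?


Starting value: R1 = 2
  Iter 1: R1 = 2 + 8 = 10
  Iter 2: R1 = 10 + 8 = 18
  Iter 3: R1 = 18 + 8 = 26
  Iter 4: R1 = 26 + 8 = 34
  Iter 5: R1 = 34 + 8 = 42
  Iter 6: R1 = 42 + 8 = 50
Final: R1 = 50

50


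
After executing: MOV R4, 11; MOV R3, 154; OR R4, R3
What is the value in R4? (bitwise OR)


Register state trace:
  MOV R4, 11  → R4 = 11 (0b00001011)
  MOV R3, 154  → R3 = 154 (0b10011010)
  OR R4, R3   → R4 = 11 OR 154 = 155 (0b10011011)
Final: R4 = 155

155


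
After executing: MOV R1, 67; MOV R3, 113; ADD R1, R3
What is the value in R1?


Register state trace:
  MOV R1, 67  → R1 = 67
  MOV R3, 113  → R3 = 113
  ADD R1, R3  → R1 = 67 + 113 = 180
Final: R1 = 180

180


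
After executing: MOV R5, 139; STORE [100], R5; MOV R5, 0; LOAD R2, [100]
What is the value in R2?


Register and memory trace:
  MOV R5, 139  → R5 = 139
  STORE [100], R5  → mem[100] = 139
  MOV R5, 0  → R5 = 0
  LOAD R2, [100]  → R2 = mem[100] = 139
Final: R2 = 139

139


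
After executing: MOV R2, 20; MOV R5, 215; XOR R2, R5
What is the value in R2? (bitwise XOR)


Register state trace:
  MOV R2, 20  → R2 = 20 (0b00010100)
  MOV R5, 215  → R5 = 215 (0b11010111)
  XOR R2, R5  → R2 = 20 XOR 215 = 195 (0b11000011)
Final: R2 = 195

195


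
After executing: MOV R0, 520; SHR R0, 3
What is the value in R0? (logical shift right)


Register state trace:
  MOV R0, 520  → R0 = 520
  SHR R0, 3  → R0 = 520 >> 3 = 520 // 2^3 = 65
Final: R0 = 65

65


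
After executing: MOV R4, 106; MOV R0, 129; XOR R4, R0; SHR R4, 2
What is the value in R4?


Register state trace:
  MOV R4, 106  → R4 = 106 (0b01101010)
  MOV R0, 129  → R0 = 129 (0b10000001)
  XOR R4, R0  → R4 = 106 XOR 129 = 235 (0b11101011)
  SHR R4, 2  → R4 = 235 >> 2 = 58
Final: R4 = 58

58


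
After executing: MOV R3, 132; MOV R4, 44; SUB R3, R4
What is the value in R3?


Register state trace:
  MOV R3, 132  → R3 = 132
  MOV R4, 44  → R4 = 44
  SUB R3, R4  → R3 = 132 - 44 = 88
Final: R3 = 88

88


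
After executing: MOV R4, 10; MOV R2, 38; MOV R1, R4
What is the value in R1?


Register state trace:
  MOV R4, 10  → R4 = 10
  MOV R2, 38  → R2 = 38
  MOV R1, R4  → R1 = 10
Final: R1 = 10

10


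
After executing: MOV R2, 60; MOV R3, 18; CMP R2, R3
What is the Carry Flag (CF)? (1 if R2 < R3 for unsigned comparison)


Register state trace:
  MOV R2, 60  → R2 = 60
  MOV R3, 18  → R3 = 18
  CMP R2, R3  → unsigned 60 - 18: no borrow
  60 >= 18, so CF = 0
CF = 0

0


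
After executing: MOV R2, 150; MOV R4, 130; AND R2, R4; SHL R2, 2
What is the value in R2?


Register state trace:
  MOV R2, 150  → R2 = 150 (0b10010110)
  MOV R4, 130  → R4 = 130 (0b10000010)
  AND R2, R4  → R2 = 150 AND 130 = 130 (0b10000010)
  SHL R2, 2  → R2 = 130 << 2 = 520
Final: R2 = 520

520


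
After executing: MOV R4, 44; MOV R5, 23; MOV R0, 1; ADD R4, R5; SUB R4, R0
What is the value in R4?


Register state trace:
  MOV R4, 44  → R4 = 44
  MOV R5, 23  → R5 = 23
  MOV R0, 1  → R0 = 1
  ADD R4, R5  → R4 = 44 + 23 = 67
  SUB R4, R0  → R4 = 67 - 1 = 66
Final: R4 = 66

66


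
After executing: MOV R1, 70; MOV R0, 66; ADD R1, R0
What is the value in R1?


Register state trace:
  MOV R1, 70  → R1 = 70
  MOV R0, 66  → R0 = 66
  ADD R1, R0  → R1 = 70 + 66 = 136
Final: R1 = 136

136


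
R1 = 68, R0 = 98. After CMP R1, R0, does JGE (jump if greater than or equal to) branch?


Trace:
  R1 = 68, R0 = 98
  CMP R1, R0  → compares 68 vs 98
  JGE checks: is 68 greater than or equal to 98?
  68 < 98, so condition is false
Branch taken: No

No


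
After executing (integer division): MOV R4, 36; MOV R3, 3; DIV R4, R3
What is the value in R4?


Register state trace:
  MOV R4, 36  → R4 = 36
  MOV R3, 3  → R3 = 3
  DIV R4, R3  → R4 = 36 // 3 = 12
Final: R4 = 12

12


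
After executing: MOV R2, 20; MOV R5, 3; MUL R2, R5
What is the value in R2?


Register state trace:
  MOV R2, 20  → R2 = 20
  MOV R5, 3  → R5 = 3
  MUL R2, R5  → R2 = 20 * 3 = 60
Final: R2 = 60

60


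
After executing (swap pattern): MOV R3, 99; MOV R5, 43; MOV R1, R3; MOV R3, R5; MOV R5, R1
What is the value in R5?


Register state trace (swap pattern):
  MOV R3, 99  → R3 = 99
  MOV R5, 43  → R5 = 43
  MOV R1, R3  → R1 = 99  (save R3)
  MOV R3, R5  → R3 = 43  (R3 gets R5's value)
  MOV R5, R1  → R5 = 99  (R5 gets saved value)
Final: R5 = 99

99


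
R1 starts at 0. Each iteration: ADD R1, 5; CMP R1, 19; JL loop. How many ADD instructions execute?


Loop trace (R1 starts at 0, target 19, step 5):
  ADD #1: R1 = 0 + 5 = 5  → 5 < 19, loop
  ADD #2: R1 = 5 + 5 = 10  → 10 < 19, loop
  ADD #3: R1 = 10 + 5 = 15  → 15 < 19, loop
  ADD #4: R1 = 15 + 5 = 20  → 20 >= 19, exit
Total ADD instructions: 4

4


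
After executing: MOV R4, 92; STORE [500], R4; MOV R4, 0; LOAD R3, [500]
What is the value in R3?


Register and memory trace:
  MOV R4, 92  → R4 = 92
  STORE [500], R4  → mem[500] = 92
  MOV R4, 0  → R4 = 0
  LOAD R3, [500]  → R3 = mem[500] = 92
Final: R3 = 92

92


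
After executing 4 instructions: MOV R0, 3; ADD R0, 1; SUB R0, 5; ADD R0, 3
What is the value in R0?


Register state trace:
  MOV R0, 3  → R0 = 3
  ADD R0, 1  → R0 = 3 + 1 = 4
  SUB R0, 5  → R0 = 4 - 5 = -1
  ADD R0, 3  → R0 = -1 + 3 = 2
Final: R0 = 2

2


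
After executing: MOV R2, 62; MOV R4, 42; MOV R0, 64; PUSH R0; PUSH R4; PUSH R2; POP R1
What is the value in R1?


Stack trace (top is rightmost):
  MOV R2, 62  → R2 = 62
  MOV R4, 42  → R4 = 42
  MOV R0, 64  → R0 = 64
  PUSH R0  → stack: [64]
  PUSH R4  → stack: [64, 42]
  PUSH R2  → stack: [64, 42, 62]
  POP R1  → R1 = 62, stack: [64, 42]
Final: R1 = 62

62


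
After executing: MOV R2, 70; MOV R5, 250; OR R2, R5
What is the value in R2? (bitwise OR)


Register state trace:
  MOV R2, 70  → R2 = 70 (0b01000110)
  MOV R5, 250  → R5 = 250 (0b11111010)
  OR R2, R5   → R2 = 70 OR 250 = 254 (0b11111110)
Final: R2 = 254

254


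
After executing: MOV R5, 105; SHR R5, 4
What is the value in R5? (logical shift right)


Register state trace:
  MOV R5, 105  → R5 = 105
  SHR R5, 4  → R5 = 105 >> 4 = 105 // 2^4 = 6
Final: R5 = 6

6


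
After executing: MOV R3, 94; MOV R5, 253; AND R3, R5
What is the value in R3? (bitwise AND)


Register state trace:
  MOV R3, 94  → R3 = 94 (0b01011110)
  MOV R5, 253  → R5 = 253 (0b11111101)
  AND R3, R5  → R3 = 94 AND 253 = 92 (0b01011100)
Final: R3 = 92

92


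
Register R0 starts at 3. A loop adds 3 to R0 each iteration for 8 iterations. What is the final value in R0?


Starting value: R0 = 3
  Iter 1: R0 = 3 + 3 = 6
  Iter 2: R0 = 6 + 3 = 9
  Iter 3: R0 = 9 + 3 = 12
  Iter 4: R0 = 12 + 3 = 15
  Iter 5: R0 = 15 + 3 = 18
  Iter 6: R0 = 18 + 3 = 21
  Iter 7: R0 = 21 + 3 = 24
  Iter 8: R0 = 24 + 3 = 27
Final: R0 = 27

27


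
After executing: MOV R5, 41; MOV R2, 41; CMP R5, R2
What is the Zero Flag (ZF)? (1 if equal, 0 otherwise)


Register state trace:
  MOV R5, 41  → R5 = 41
  MOV R2, 41  → R2 = 41
  CMP R5, R2  → computes 41 - 41 = 0
  Result is zero, so values are equal
ZF = 1

1


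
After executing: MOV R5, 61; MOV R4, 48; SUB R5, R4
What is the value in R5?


Register state trace:
  MOV R5, 61  → R5 = 61
  MOV R4, 48  → R4 = 48
  SUB R5, R4  → R5 = 61 - 48 = 13
Final: R5 = 13

13


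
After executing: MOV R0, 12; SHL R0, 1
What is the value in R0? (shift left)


Register state trace:
  MOV R0, 12  → R0 = 12
  SHL R0, 1  → R0 = 12 << 1 = 12 * 2^1 = 24
Final: R0 = 24

24


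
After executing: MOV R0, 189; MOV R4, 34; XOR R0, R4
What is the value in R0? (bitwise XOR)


Register state trace:
  MOV R0, 189  → R0 = 189 (0b10111101)
  MOV R4, 34  → R4 = 34 (0b00100010)
  XOR R0, R4  → R0 = 189 XOR 34 = 159 (0b10011111)
Final: R0 = 159

159


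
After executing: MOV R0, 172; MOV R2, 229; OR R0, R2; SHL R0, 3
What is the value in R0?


Register state trace:
  MOV R0, 172  → R0 = 172 (0b10101100)
  MOV R2, 229  → R2 = 229 (0b11100101)
  OR R0, R2  → R0 = 172 OR 229 = 237 (0b11101101)
  SHL R0, 3  → R0 = 237 << 3 = 1896
Final: R0 = 1896

1896


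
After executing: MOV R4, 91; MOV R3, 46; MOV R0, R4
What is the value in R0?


Register state trace:
  MOV R4, 91  → R4 = 91
  MOV R3, 46  → R3 = 46
  MOV R0, R4  → R0 = 91
Final: R0 = 91

91


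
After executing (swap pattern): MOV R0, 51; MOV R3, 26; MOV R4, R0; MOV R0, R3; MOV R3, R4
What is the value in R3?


Register state trace (swap pattern):
  MOV R0, 51  → R0 = 51
  MOV R3, 26  → R3 = 26
  MOV R4, R0  → R4 = 51  (save R0)
  MOV R0, R3  → R0 = 26  (R0 gets R3's value)
  MOV R3, R4  → R3 = 51  (R3 gets saved value)
Final: R3 = 51

51


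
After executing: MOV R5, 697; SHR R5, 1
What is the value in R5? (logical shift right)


Register state trace:
  MOV R5, 697  → R5 = 697
  SHR R5, 1  → R5 = 697 >> 1 = 697 // 2^1 = 348
Final: R5 = 348

348


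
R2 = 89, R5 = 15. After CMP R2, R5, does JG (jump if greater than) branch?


Trace:
  R2 = 89, R5 = 15
  CMP R2, R5  → compares 89 vs 15
  JG checks: is 89 greater than 15?
  89 > 15, so condition is true
Branch taken: Yes

Yes


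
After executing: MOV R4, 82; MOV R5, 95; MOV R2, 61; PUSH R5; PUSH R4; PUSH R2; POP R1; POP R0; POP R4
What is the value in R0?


Stack trace (top is rightmost):
  MOV R4, 82  → R4 = 82
  MOV R5, 95  → R5 = 95
  MOV R2, 61  → R2 = 61
  PUSH R5  → stack: [95]
  PUSH R4  → stack: [95, 82]
  PUSH R2  → stack: [95, 82, 61]
  POP R1  → R1 = 61, stack: [95, 82]
  POP R0  → R0 = 82, stack: [95]
  POP R4  → R4 = 95, stack: []
Final: R0 = 82

82


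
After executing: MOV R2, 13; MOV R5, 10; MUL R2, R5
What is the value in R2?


Register state trace:
  MOV R2, 13  → R2 = 13
  MOV R5, 10  → R5 = 10
  MUL R2, R5  → R2 = 13 * 10 = 130
Final: R2 = 130

130


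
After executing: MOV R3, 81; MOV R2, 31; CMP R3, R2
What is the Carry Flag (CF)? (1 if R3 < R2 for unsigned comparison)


Register state trace:
  MOV R3, 81  → R3 = 81
  MOV R2, 31  → R2 = 31
  CMP R3, R2  → unsigned 81 - 31: no borrow
  81 >= 31, so CF = 0
CF = 0

0


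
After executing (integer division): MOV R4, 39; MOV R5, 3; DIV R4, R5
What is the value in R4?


Register state trace:
  MOV R4, 39  → R4 = 39
  MOV R5, 3  → R5 = 3
  DIV R4, R5  → R4 = 39 // 3 = 13
Final: R4 = 13

13


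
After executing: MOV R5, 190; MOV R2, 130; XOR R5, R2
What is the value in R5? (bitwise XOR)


Register state trace:
  MOV R5, 190  → R5 = 190 (0b10111110)
  MOV R2, 130  → R2 = 130 (0b10000010)
  XOR R5, R2  → R5 = 190 XOR 130 = 60 (0b00111100)
Final: R5 = 60

60


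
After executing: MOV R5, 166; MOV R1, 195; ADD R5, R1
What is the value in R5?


Register state trace:
  MOV R5, 166  → R5 = 166
  MOV R1, 195  → R1 = 195
  ADD R5, R1  → R5 = 166 + 195 = 361
Final: R5 = 361

361


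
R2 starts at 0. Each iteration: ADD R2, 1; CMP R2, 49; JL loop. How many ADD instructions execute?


Loop trace (R2 starts at 0, target 49, step 1):
  ADD #1: R2 = 0 + 1 = 1  → 1 < 49, loop
  ADD #2: R2 = 1 + 1 = 2  → 2 < 49, loop
  ADD #3: R2 = 2 + 1 = 3  → 3 < 49, loop
  ADD #4: R2 = 3 + 1 = 4  → 4 < 49, loop
  ADD #5: R2 = 4 + 1 = 5  → 5 < 49, loop
  ADD #6: R2 = 5 + 1 = 6  → 6 < 49, loop
  ADD #7: R2 = 6 + 1 = 7  → 7 < 49, loop
  ADD #8: R2 = 7 + 1 = 8  → 8 < 49, loop
  ADD #9: R2 = 8 + 1 = 9  → 9 < 49, loop
  ADD #10: R2 = 9 + 1 = 10  → 10 < 49, loop
  ADD #11: R2 = 10 + 1 = 11  → 11 < 49, loop
  ADD #12: R2 = 11 + 1 = 12  → 12 < 49, loop
  ADD #13: R2 = 12 + 1 = 13  → 13 < 49, loop
  ADD #14: R2 = 13 + 1 = 14  → 14 < 49, loop
  ADD #15: R2 = 14 + 1 = 15  → 15 < 49, loop
  ADD #16: R2 = 15 + 1 = 16  → 16 < 49, loop
  ADD #17: R2 = 16 + 1 = 17  → 17 < 49, loop
  ADD #18: R2 = 17 + 1 = 18  → 18 < 49, loop
  ADD #19: R2 = 18 + 1 = 19  → 19 < 49, loop
  ADD #20: R2 = 19 + 1 = 20  → 20 < 49, loop
  ADD #21: R2 = 20 + 1 = 21  → 21 < 49, loop
  ADD #22: R2 = 21 + 1 = 22  → 22 < 49, loop
  ADD #23: R2 = 22 + 1 = 23  → 23 < 49, loop
  ADD #24: R2 = 23 + 1 = 24  → 24 < 49, loop
  ADD #25: R2 = 24 + 1 = 25  → 25 < 49, loop
  ADD #26: R2 = 25 + 1 = 26  → 26 < 49, loop
  ADD #27: R2 = 26 + 1 = 27  → 27 < 49, loop
  ADD #28: R2 = 27 + 1 = 28  → 28 < 49, loop
  ADD #29: R2 = 28 + 1 = 29  → 29 < 49, loop
  ADD #30: R2 = 29 + 1 = 30  → 30 < 49, loop
  ADD #31: R2 = 30 + 1 = 31  → 31 < 49, loop
  ADD #32: R2 = 31 + 1 = 32  → 32 < 49, loop
  ADD #33: R2 = 32 + 1 = 33  → 33 < 49, loop
  ADD #34: R2 = 33 + 1 = 34  → 34 < 49, loop
  ADD #35: R2 = 34 + 1 = 35  → 35 < 49, loop
  ADD #36: R2 = 35 + 1 = 36  → 36 < 49, loop
  ADD #37: R2 = 36 + 1 = 37  → 37 < 49, loop
  ADD #38: R2 = 37 + 1 = 38  → 38 < 49, loop
  ADD #39: R2 = 38 + 1 = 39  → 39 < 49, loop
  ADD #40: R2 = 39 + 1 = 40  → 40 < 49, loop
  ADD #41: R2 = 40 + 1 = 41  → 41 < 49, loop
  ADD #42: R2 = 41 + 1 = 42  → 42 < 49, loop
  ADD #43: R2 = 42 + 1 = 43  → 43 < 49, loop
  ADD #44: R2 = 43 + 1 = 44  → 44 < 49, loop
  ADD #45: R2 = 44 + 1 = 45  → 45 < 49, loop
  ADD #46: R2 = 45 + 1 = 46  → 46 < 49, loop
  ADD #47: R2 = 46 + 1 = 47  → 47 < 49, loop
  ADD #48: R2 = 47 + 1 = 48  → 48 < 49, loop
  ADD #49: R2 = 48 + 1 = 49  → 49 >= 49, exit
Total ADD instructions: 49

49


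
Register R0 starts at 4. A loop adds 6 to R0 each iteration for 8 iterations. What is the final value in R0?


Starting value: R0 = 4
  Iter 1: R0 = 4 + 6 = 10
  Iter 2: R0 = 10 + 6 = 16
  Iter 3: R0 = 16 + 6 = 22
  Iter 4: R0 = 22 + 6 = 28
  Iter 5: R0 = 28 + 6 = 34
  Iter 6: R0 = 34 + 6 = 40
  Iter 7: R0 = 40 + 6 = 46
  Iter 8: R0 = 46 + 6 = 52
Final: R0 = 52

52


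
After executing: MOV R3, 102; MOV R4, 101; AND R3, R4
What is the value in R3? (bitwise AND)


Register state trace:
  MOV R3, 102  → R3 = 102 (0b01100110)
  MOV R4, 101  → R4 = 101 (0b01100101)
  AND R3, R4  → R3 = 102 AND 101 = 100 (0b01100100)
Final: R3 = 100

100


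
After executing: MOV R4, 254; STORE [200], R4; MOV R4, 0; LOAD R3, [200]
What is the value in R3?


Register and memory trace:
  MOV R4, 254  → R4 = 254
  STORE [200], R4  → mem[200] = 254
  MOV R4, 0  → R4 = 0
  LOAD R3, [200]  → R3 = mem[200] = 254
Final: R3 = 254

254


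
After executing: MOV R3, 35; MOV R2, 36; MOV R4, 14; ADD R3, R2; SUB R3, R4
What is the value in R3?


Register state trace:
  MOV R3, 35  → R3 = 35
  MOV R2, 36  → R2 = 36
  MOV R4, 14  → R4 = 14
  ADD R3, R2  → R3 = 35 + 36 = 71
  SUB R3, R4  → R3 = 71 - 14 = 57
Final: R3 = 57

57


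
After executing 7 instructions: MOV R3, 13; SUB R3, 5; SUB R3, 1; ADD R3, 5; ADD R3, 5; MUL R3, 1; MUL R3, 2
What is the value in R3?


Register state trace:
  MOV R3, 13  → R3 = 13
  SUB R3, 5  → R3 = 13 - 5 = 8
  SUB R3, 1  → R3 = 8 - 1 = 7
  ADD R3, 5  → R3 = 7 + 5 = 12
  ADD R3, 5  → R3 = 12 + 5 = 17
  MUL R3, 1  → R3 = 17 * 1 = 17
  MUL R3, 2  → R3 = 17 * 2 = 34
Final: R3 = 34

34


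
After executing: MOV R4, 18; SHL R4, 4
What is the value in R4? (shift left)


Register state trace:
  MOV R4, 18  → R4 = 18
  SHL R4, 4  → R4 = 18 << 4 = 18 * 2^4 = 288
Final: R4 = 288

288


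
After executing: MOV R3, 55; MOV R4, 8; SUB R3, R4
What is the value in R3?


Register state trace:
  MOV R3, 55  → R3 = 55
  MOV R4, 8  → R4 = 8
  SUB R3, R4  → R3 = 55 - 8 = 47
Final: R3 = 47

47


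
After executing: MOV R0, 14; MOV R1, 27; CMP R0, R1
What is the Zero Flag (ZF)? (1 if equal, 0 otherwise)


Register state trace:
  MOV R0, 14  → R0 = 14
  MOV R1, 27  → R1 = 27
  CMP R0, R1  → computes 14 - 27 = -13
  Result is nonzero, so values are not equal
ZF = 0

0


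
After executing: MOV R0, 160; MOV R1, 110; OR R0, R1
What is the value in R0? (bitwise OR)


Register state trace:
  MOV R0, 160  → R0 = 160 (0b10100000)
  MOV R1, 110  → R1 = 110 (0b01101110)
  OR R0, R1   → R0 = 160 OR 110 = 238 (0b11101110)
Final: R0 = 238

238
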